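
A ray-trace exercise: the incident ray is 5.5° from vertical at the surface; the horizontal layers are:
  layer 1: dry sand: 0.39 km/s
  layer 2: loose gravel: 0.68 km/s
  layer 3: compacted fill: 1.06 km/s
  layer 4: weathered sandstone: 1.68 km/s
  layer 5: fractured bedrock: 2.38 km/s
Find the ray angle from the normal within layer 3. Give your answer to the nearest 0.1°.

Snell's law across each interface conserves sin θ / V, so sin θ_3 = V_3·sin θ₁/V₁.
sin θ_3 = 1.06 × sin 5.5° / 0.39 = 0.2605.
θ_3 = arcsin 0.2605 = 15.10°.

15.1°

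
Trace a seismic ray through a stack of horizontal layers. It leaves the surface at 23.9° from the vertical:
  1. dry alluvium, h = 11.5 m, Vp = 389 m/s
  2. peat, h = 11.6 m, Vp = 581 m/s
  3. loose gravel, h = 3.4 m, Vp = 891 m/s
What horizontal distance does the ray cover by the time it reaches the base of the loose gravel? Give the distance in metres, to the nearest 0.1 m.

Apply Snell's law at each interface; in layer i the horizontal offset is hᵢ·tan θᵢ.
Layer 1: θ = 23.90°; offset = 11.5·tan 23.90° = 5.096 m.
Layer 2: sin θ = 581·sin 23.9°/389 = 0.6051, θ = 37.24°; offset = 11.6·tan 37.24° = 8.817 m.
Layer 3: sin θ = 891·sin 23.9°/389 = 0.9280, θ = 68.12°; offset = 3.4·tan 68.12° = 8.467 m.
Total horizontal offset = 22.379 m.

22.4 m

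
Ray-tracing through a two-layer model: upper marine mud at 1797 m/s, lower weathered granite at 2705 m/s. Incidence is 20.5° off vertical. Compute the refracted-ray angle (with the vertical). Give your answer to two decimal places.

sin θ₁/V₁ = sin θ₂/V₂ ⇒ sin θ₂ = 2705·sin 20.5°/1797 = 2705·0.3502/1797 = 0.5272.
θ₂ = arcsin 0.5272 = 31.81° from the normal.

31.81°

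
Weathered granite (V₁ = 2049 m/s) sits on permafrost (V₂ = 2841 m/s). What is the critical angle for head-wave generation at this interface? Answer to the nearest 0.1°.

Critical incidence: sin θ_c = V₁/V₂ = 2049/2841 = 0.7212.
θ_c = arcsin 0.7212 = 46.16°.

46.2°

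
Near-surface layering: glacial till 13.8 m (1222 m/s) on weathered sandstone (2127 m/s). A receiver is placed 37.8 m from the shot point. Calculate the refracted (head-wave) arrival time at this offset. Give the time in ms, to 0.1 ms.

36.3 ms

t = x/V₂ + 2h·√(V₂²−V₁²)/(V₁V₂).
√(V₂²−V₁²) = √(2127²−1222²) = 1740.9 m/s; delay term = 2·13.8·1740.9/(1222·2127) = 0.01849 s.
t = 37.8/2127 + 0.01849 = 0.03626 s.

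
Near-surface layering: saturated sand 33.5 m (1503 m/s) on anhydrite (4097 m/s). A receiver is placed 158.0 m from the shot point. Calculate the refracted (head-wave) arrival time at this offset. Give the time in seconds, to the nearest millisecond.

0.080 s

t = x/V₂ + 2h·√(V₂²−V₁²)/(V₁V₂).
√(V₂²−V₁²) = √(4097²−1503²) = 3811.4 m/s; delay term = 2·33.5·3811.4/(1503·4097) = 0.04147 s.
t = 158.0/4097 + 0.04147 = 0.08003 s.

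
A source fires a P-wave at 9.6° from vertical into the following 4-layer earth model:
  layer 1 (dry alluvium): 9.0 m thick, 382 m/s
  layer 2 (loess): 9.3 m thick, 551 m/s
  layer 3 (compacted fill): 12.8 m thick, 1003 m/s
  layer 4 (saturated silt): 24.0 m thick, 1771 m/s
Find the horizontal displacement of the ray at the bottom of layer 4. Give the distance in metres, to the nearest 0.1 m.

Apply Snell's law at each interface; in layer i the horizontal offset is hᵢ·tan θᵢ.
Layer 1: θ = 9.60°; offset = 9.0·tan 9.60° = 1.522 m.
Layer 2: sin θ = 551·sin 9.6°/382 = 0.2405, θ = 13.92°; offset = 9.3·tan 13.92° = 2.305 m.
Layer 3: sin θ = 1003·sin 9.6°/382 = 0.4379, θ = 25.97°; offset = 12.8·tan 25.97° = 6.234 m.
Layer 4: sin θ = 1771·sin 9.6°/382 = 0.7732, θ = 50.64°; offset = 24.0·tan 50.64° = 29.258 m.
Summing the layer offsets gives 39.320 m.

39.3 m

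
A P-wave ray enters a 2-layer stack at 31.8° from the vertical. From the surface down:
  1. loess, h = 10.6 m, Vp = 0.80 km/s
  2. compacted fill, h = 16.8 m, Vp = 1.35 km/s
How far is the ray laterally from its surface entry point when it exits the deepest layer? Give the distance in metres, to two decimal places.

p = sin θ₁/V₁ = sin 31.8°/0.80 = 6.5869e-01 s/km is conserved through the stack.
Layer 1: θ = 31.80°; offset = 10.6·tan 31.80° = 6.5723 m.
Layer 2: sin θ = p·1.35 = 0.8892 → θ = 62.78°; offset = 16.8·tan 62.78° = 32.6579 m.
Σ offsets = 39.2302 m.

39.23 m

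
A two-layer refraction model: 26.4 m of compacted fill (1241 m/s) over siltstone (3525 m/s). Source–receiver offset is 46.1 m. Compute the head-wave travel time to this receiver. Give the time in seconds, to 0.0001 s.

t = x/V₂ + 2h·√(V₂²−V₁²)/(V₁V₂).
√(V₂²−V₁²) = √(3525²−1241²) = 3299.3 m/s; delay term = 2·26.4·3299.3/(1241·3525) = 0.03982 s.
t = 46.1/3525 + 0.03982 = 0.05290 s.

0.0529 s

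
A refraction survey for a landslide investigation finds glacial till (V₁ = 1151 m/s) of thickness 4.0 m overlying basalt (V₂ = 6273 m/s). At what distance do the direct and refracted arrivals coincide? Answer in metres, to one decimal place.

9.6 m

x_cross = 2h·√((V₂+V₁)/(V₂−V₁)).
(V₂+V₁)/(V₂−V₁) = (6273+1151)/(6273−1151) = 1.4494; √ = 1.2039.
x_cross = 2·4.0·1.2039 = 9.63 m.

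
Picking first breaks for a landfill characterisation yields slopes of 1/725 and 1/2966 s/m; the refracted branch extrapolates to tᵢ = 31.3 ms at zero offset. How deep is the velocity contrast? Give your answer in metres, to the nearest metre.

12 m

h = tᵢ·V₁·V₂ / (2·√(V₂²−V₁²)).
√(V₂²−V₁²) = √(2966² − 725²) = 2876.0 m/s.
h = 0.0313 s × 725 × 2966 / (2 × 2876.0) = 11.70 m.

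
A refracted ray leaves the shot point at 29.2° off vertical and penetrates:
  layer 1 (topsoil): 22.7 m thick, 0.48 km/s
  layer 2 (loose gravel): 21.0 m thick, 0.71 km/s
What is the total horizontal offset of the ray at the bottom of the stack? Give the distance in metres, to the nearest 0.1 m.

Ray parameter p = sin 29.2° / 0.48 km/s = 1.0164e+00 s/km.
Layer 1: θ = 29.20°; offset = 22.7·tan 29.20° = 12.687 m.
Layer 2: sin θ = p·0.71 = 0.7216 → θ = 46.19°; offset = 21.0·tan 46.19° = 21.890 m.
Summing the layer offsets gives 34.577 m.

34.6 m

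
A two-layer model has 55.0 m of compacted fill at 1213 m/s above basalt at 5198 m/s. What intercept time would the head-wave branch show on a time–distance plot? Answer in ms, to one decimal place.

θ_c = arcsin(V₁/V₂) = arcsin(1213/5198) = 13.49°; cos θ_c = 0.9724.
tᵢ = 2h·cos θ_c / V₁ = 2·55.0·0.9724 / 1213 = 0.08818 s.

88.2 ms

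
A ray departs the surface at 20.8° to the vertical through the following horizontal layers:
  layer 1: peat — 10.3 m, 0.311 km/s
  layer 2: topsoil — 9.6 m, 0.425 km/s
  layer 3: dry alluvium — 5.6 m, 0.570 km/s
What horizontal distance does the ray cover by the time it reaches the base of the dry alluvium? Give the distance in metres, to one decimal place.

Apply Snell's law at each interface; in layer i the horizontal offset is hᵢ·tan θᵢ.
Layer 1: θ = 20.80°; offset = 10.3·tan 20.80° = 3.913 m.
Layer 2: sin θ = 0.425·sin 20.8°/0.311 = 0.4853, θ = 29.03°; offset = 9.6·tan 29.03° = 5.328 m.
Layer 3: sin θ = 0.570·sin 20.8°/0.311 = 0.6508, θ = 40.60°; offset = 5.6·tan 40.60° = 4.801 m.
Σ offsets = 14.041 m.

14.0 m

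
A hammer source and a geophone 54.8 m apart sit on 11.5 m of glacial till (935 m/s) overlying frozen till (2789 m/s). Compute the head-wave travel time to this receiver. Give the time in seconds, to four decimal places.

θ_c = arcsin(V₁/V₂) = arcsin(935/2789) = 19.59°, cos θ_c = 0.9421.
Intercept time tᵢ = 2h cos θ_c / V₁ = 2·11.5·0.9421/935 = 0.02318 s.
t = x/V₂ + tᵢ = 54.8/2789 + 0.02318 = 0.04282 s.

0.0428 s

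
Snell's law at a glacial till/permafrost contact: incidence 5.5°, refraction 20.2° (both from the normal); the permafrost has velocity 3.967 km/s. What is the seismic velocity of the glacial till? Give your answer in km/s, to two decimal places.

1.10 km/s

Snell's law: sin 5.5°/V₁ = sin 20.2°/V₂.
V₁ = V₂·sin 5.5°/sin 20.2° = 3.967 × 0.2776 = 1.10 km/s.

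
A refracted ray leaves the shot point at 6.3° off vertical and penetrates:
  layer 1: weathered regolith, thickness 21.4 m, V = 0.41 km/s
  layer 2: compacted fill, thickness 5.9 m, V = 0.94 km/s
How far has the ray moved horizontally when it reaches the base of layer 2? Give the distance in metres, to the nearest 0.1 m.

p = sin θ₁/V₁ = sin 6.3°/0.41 = 2.6764e-01 s/km is conserved through the stack.
Layer 1: θ = 6.30°; offset = 21.4·tan 6.30° = 2.363 m.
Layer 2: sin θ = p·0.94 = 0.2516 → θ = 14.57°; offset = 5.9·tan 14.57° = 1.534 m.
Total horizontal offset = 3.896 m.

3.9 m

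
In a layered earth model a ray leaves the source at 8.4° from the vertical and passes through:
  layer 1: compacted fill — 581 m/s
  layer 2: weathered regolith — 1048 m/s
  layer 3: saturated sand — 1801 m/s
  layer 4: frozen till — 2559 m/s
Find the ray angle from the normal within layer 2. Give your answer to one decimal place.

15.3°

Snell's law across each interface conserves sin θ / V, so sin θ_2 = V_2·sin θ₁/V₁.
sin θ_2 = 1048 × sin 8.4° / 581 = 0.2635.
θ_2 = arcsin 0.2635 = 15.28°.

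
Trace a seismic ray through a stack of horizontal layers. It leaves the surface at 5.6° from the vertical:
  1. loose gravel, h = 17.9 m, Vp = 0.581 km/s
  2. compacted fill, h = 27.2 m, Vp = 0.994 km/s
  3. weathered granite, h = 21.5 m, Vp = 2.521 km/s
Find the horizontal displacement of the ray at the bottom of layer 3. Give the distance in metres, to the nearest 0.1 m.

Apply Snell's law at each interface; in layer i the horizontal offset is hᵢ·tan θᵢ.
Layer 1: θ = 5.60°; offset = 17.9·tan 5.60° = 1.755 m.
Layer 2: sin θ = 0.994·sin 5.6°/0.581 = 0.1669, θ = 9.61°; offset = 27.2·tan 9.61° = 4.606 m.
Layer 3: sin θ = 2.521·sin 5.6°/0.581 = 0.4234, θ = 25.05°; offset = 21.5·tan 25.05° = 10.049 m.
Σ offsets = 16.410 m.

16.4 m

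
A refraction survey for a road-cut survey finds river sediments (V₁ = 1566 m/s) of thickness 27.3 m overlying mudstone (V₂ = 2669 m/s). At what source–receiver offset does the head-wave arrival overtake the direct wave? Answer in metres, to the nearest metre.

θ_c = arcsin(1566/2669) = 35.93°, so cos θ_c = 0.8098 and tᵢ = 2h cos θ_c/V₁ = 0.0282 s.
At crossover x/V₁ = x/V₂ + tᵢ ⇒ x = tᵢ/(1/V₁ − 1/V₂) = 0.02823/(6.3857e-04 − 3.7467e-04) = 106.99 m.

107 m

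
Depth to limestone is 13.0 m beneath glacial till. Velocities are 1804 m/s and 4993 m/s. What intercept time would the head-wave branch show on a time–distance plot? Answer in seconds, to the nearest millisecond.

0.013 s

θ_c = arcsin(V₁/V₂) = arcsin(1804/4993) = 21.18°; cos θ_c = 0.9324.
tᵢ = 2h·cos θ_c / V₁ = 2·13.0·0.9324 / 1804 = 0.01344 s.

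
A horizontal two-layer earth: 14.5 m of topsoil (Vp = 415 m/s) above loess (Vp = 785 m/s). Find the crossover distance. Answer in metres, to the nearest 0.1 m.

52.2 m

θ_c = arcsin(415/785) = 31.92°, so cos θ_c = 0.8488 and tᵢ = 2h cos θ_c/V₁ = 0.0593 s.
At crossover x/V₁ = x/V₂ + tᵢ ⇒ x = tᵢ/(1/V₁ − 1/V₂) = 0.05932/(2.4096e-03 − 1.2739e-03) = 52.23 m.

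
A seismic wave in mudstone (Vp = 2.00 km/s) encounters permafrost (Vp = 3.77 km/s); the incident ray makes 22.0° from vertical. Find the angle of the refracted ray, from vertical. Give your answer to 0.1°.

sin θ₁/V₁ = sin θ₂/V₂ ⇒ sin θ₂ = 3.77·sin 22.0°/2.00 = 3.77·0.3746/2.00 = 0.7061.
θ₂ = sin⁻¹(0.7061) = 44.92° (from vertical).

44.9°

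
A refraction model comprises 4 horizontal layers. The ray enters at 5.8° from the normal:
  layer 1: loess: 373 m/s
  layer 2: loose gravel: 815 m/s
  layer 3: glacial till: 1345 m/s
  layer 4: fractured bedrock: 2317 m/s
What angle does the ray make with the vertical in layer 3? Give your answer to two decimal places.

21.37°

Ray parameter p = sin 5.8° / 373 = 2.7093e-04 s/m.
sin θ_3 = p·V_3 = 2.7093e-04 × 1345 = 0.3644.
θ_3 = 21.37° from the vertical.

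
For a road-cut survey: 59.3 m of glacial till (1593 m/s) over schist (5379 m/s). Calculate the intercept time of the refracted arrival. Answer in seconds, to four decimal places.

0.0711 s

θ_c = arcsin(V₁/V₂) = arcsin(1593/5379) = 17.23°; cos θ_c = 0.9551.
tᵢ = 2h·cos θ_c / V₁ = 2·59.3·0.9551 / 1593 = 0.07111 s.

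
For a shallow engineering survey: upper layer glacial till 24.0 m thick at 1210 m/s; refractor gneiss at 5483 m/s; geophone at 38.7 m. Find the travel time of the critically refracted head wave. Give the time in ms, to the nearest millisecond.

θ_c = arcsin(V₁/V₂) = arcsin(1210/5483) = 12.75°, cos θ_c = 0.9753.
Intercept time tᵢ = 2h cos θ_c / V₁ = 2·24.0·0.9753/1210 = 0.03869 s.
t = x/V₂ + tᵢ = 38.7/5483 + 0.03869 = 0.04575 s.

46 ms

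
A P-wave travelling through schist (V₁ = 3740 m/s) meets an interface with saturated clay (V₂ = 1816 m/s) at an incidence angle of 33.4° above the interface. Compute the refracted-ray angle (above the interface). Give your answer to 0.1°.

66.1°

Angle from the normal: 90° − 33.4° = 56.6°.
sin θ₁/V₁ = sin θ₂/V₂ ⇒ sin θ₂ = 1816·sin 56.6°/3740 = 1816·0.8348/3740 = 0.4054.
θ₂ = sin⁻¹(0.4054) = 23.91° (from vertical).
From the interface: 90° − 23.91° = 66.09°.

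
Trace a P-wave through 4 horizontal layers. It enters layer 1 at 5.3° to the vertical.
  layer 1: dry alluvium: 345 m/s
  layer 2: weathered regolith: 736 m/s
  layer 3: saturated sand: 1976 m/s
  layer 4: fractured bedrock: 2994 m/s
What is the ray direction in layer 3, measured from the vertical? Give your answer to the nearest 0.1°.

31.9°

Snell's law across each interface conserves sin θ / V, so sin θ_3 = V_3·sin θ₁/V₁.
sin θ_3 = 1976 × sin 5.3° / 345 = 0.5291.
θ_3 = arcsin 0.5291 = 31.94°.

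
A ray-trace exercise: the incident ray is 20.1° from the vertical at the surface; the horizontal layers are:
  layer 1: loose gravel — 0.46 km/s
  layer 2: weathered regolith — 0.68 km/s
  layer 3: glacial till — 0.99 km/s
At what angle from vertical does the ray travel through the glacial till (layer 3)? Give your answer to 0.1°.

Snell's law across each interface conserves sin θ / V, so sin θ_3 = V_3·sin θ₁/V₁.
sin θ_3 = 0.99 × sin 20.1° / 0.46 = 0.7396.
θ_3 = arcsin 0.7396 = 47.70°.

47.7°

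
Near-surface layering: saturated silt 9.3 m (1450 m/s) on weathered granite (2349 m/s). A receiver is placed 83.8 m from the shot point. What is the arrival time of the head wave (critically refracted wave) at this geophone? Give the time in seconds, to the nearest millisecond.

0.046 s

t = x/V₂ + 2h·√(V₂²−V₁²)/(V₁V₂).
√(V₂²−V₁²) = √(2349²−1450²) = 1848.1 m/s; delay term = 2·9.3·1848.1/(1450·2349) = 0.01009 s.
t = 83.8/2349 + 0.01009 = 0.04577 s.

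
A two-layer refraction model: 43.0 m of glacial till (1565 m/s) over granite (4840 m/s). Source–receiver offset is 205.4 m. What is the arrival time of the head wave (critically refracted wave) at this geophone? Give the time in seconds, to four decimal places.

0.0944 s

θ_c = arcsin(V₁/V₂) = arcsin(1565/4840) = 18.87°, cos θ_c = 0.9463.
Intercept time tᵢ = 2h cos θ_c / V₁ = 2·43.0·0.9463/1565 = 0.05200 s.
t = x/V₂ + tᵢ = 205.4/4840 + 0.05200 = 0.09444 s.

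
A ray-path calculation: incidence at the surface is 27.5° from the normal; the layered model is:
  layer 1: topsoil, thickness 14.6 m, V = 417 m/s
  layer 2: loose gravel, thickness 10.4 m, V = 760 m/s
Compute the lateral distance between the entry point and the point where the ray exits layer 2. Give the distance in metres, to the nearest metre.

24 m

p = sin θ₁/V₁ = sin 27.5°/417 = 1.1073e-03 s/m is conserved through the stack.
Layer 1: θ = 27.50°; offset = 14.6·tan 27.50° = 7.600 m.
Layer 2: sin θ = p·760 = 0.8416 → θ = 57.30°; offset = 10.4·tan 57.30° = 16.203 m.
Σ offsets = 23.803 m.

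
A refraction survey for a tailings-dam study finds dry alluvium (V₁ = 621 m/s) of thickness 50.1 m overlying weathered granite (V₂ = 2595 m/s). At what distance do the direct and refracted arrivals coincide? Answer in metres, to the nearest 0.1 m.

x_cross = 2h·√((V₂+V₁)/(V₂−V₁)).
(V₂+V₁)/(V₂−V₁) = (2595+621)/(2595−621) = 1.6292; √ = 1.2764.
x_cross = 2·50.1·1.2764 = 127.89 m.

127.9 m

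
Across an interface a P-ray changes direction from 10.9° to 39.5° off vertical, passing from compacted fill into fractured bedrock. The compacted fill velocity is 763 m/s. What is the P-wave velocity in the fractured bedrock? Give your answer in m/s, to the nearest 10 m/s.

2570 m/s

Snell's law: sin 10.9°/V₁ = sin 39.5°/V₂.
V₂ = V₁·sin 39.5°/sin 10.9° = 763 × 3.3638 = 2566.58 m/s.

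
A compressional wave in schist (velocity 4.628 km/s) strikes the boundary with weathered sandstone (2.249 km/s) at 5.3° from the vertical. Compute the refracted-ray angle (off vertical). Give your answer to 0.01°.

2.57°

sin θ₁/V₁ = sin θ₂/V₂ ⇒ sin θ₂ = 2.249·sin 5.3°/4.628 = 2.249·0.0924/4.628 = 0.0449.
θ₂ = arcsin 0.0449 = 2.57° from the normal.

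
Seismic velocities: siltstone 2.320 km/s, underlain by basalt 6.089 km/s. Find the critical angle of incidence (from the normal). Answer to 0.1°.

At critical incidence the refracted ray runs along the interface (θ₂ = 90°), so sin θ_c = V₁/V₂.
θ_c = arcsin(2.320/6.089) = arcsin 0.3810 = 22.40°.

22.4°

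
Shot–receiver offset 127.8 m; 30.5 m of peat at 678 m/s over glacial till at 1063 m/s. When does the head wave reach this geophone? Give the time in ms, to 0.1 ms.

θ_c = arcsin(V₁/V₂) = arcsin(678/1063) = 39.63°, cos θ_c = 0.7702.
Intercept time tᵢ = 2h cos θ_c / V₁ = 2·30.5·0.7702/678 = 0.06929 s.
t = x/V₂ + tᵢ = 127.8/1063 + 0.06929 = 0.18952 s.

189.5 ms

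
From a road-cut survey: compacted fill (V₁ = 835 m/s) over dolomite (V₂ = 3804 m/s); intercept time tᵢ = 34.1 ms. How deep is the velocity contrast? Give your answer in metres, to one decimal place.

14.6 m

h = tᵢ·V₁·V₂ / (2·√(V₂²−V₁²)).
√(V₂²−V₁²) = √(3804² − 835²) = 3711.2 m/s.
h = 0.0341 s × 835 × 3804 / (2 × 3711.2) = 14.59 m.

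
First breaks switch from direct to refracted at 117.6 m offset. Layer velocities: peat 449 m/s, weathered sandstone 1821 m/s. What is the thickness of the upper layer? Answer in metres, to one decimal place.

x_cross = 2h·√((V₂+V₁)/(V₂−V₁)) → h = x_cross / (2·√((V₂+V₁)/(V₂−V₁))).
√((V₂+V₁)/(V₂−V₁)) = √((1821+449)/(1821−449)) = 1.2863.
h = 117.6 / (2·1.2863) = 45.71 m.

45.7 m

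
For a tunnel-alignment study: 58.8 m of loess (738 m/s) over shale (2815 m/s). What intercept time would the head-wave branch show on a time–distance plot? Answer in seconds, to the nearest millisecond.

0.154 s

θ_c = arcsin(V₁/V₂) = arcsin(738/2815) = 15.20°; cos θ_c = 0.9650.
tᵢ = 2h·cos θ_c / V₁ = 2·58.8·0.9650 / 738 = 0.15378 s.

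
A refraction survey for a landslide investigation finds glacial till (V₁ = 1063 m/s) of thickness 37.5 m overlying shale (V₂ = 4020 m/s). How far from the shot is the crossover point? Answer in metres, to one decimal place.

98.3 m

θ_c = arcsin(1063/4020) = 15.33°, so cos θ_c = 0.9644 and tᵢ = 2h cos θ_c/V₁ = 0.0680 s.
At crossover x/V₁ = x/V₂ + tᵢ ⇒ x = tᵢ/(1/V₁ − 1/V₂) = 0.06804/(9.4073e-04 − 2.4876e-04) = 98.33 m.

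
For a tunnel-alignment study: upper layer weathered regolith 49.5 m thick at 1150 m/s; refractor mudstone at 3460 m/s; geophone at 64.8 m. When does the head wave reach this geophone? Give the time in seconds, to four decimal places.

0.0999 s

θ_c = arcsin(V₁/V₂) = arcsin(1150/3460) = 19.41°, cos θ_c = 0.9431.
Intercept time tᵢ = 2h cos θ_c / V₁ = 2·49.5·0.9431/1150 = 0.08119 s.
t = x/V₂ + tᵢ = 64.8/3460 + 0.08119 = 0.09992 s.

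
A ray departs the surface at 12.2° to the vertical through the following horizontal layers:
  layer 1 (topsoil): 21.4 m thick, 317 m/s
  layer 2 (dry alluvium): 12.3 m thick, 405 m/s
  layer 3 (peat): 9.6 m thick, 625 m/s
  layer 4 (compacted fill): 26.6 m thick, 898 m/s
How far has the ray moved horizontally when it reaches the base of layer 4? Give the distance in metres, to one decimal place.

p = sin θ₁/V₁ = sin 12.2°/317 = 6.6664e-04 s/m is conserved through the stack.
Layer 1: θ = 12.20°; offset = 21.4·tan 12.20° = 4.627 m.
Layer 2: sin θ = p·405 = 0.2700 → θ = 15.66°; offset = 12.3·tan 15.66° = 3.449 m.
Layer 3: sin θ = p·625 = 0.4166 → θ = 24.62°; offset = 9.6·tan 24.62° = 4.400 m.
Layer 4: sin θ = p·898 = 0.5986 → θ = 36.77°; offset = 26.6·tan 36.77° = 19.880 m.
Σ offsets = 32.355 m.

32.4 m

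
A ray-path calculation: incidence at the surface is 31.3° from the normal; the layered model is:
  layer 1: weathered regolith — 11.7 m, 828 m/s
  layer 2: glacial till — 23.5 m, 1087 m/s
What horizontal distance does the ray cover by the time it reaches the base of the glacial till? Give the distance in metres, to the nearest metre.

29 m

p = sin θ₁/V₁ = sin 31.3°/828 = 6.2744e-04 s/m is conserved through the stack.
Layer 1: θ = 31.30°; offset = 11.7·tan 31.30° = 7.114 m.
Layer 2: sin θ = p·1087 = 0.6820 → θ = 43.00°; offset = 23.5·tan 43.00° = 21.916 m.
Total horizontal offset = 29.029 m.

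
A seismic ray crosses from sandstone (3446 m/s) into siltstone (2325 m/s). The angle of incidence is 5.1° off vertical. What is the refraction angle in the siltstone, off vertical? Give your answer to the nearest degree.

Snell's law: sin θ₂ = (V₂/V₁)·sin θ₁ = (2325/3446)·sin 5.1° = 0.0600.
θ₂ = sin⁻¹(0.0600) = 3.44° (from vertical).

3°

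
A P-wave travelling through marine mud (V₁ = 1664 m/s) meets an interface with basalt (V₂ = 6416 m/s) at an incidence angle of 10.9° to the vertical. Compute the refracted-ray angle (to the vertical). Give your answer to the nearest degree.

47°

Snell's law: sin θ₂ = (V₂/V₁)·sin θ₁ = (6416/1664)·sin 10.9° = 0.7291.
θ₂ = sin⁻¹(0.7291) = 46.81° (from vertical).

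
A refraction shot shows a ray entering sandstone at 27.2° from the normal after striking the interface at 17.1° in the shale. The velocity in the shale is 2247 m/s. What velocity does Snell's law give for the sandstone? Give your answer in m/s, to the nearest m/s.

sin 17.1° = 0.2940; sin 27.2° = 0.4571.
V₂ = V₁·(sin θ₂/sin θ₁) = 2247·(0.4571/0.2940) = 3493.06 m/s.

3493 m/s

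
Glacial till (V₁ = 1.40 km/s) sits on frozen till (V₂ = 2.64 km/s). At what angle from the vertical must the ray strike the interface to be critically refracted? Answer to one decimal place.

At critical incidence the refracted ray runs along the interface (θ₂ = 90°), so sin θ_c = V₁/V₂.
θ_c = arcsin(1.40/2.64) = arcsin 0.5303 = 32.03°.

32.0°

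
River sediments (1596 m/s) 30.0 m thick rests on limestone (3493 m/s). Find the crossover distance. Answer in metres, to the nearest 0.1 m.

98.3 m

θ_c = arcsin(1596/3493) = 27.19°, so cos θ_c = 0.8895 and tᵢ = 2h cos θ_c/V₁ = 0.0334 s.
At crossover x/V₁ = x/V₂ + tᵢ ⇒ x = tᵢ/(1/V₁ − 1/V₂) = 0.03344/(6.2657e-04 − 2.8629e-04) = 98.27 m.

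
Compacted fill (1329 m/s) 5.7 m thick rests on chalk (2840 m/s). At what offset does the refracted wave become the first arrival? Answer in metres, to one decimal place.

18.9 m

x_cross = 2h·√((V₂+V₁)/(V₂−V₁)).
(V₂+V₁)/(V₂−V₁) = (2840+1329)/(2840−1329) = 2.7591; √ = 1.6611.
x_cross = 2·5.7·1.6611 = 18.94 m.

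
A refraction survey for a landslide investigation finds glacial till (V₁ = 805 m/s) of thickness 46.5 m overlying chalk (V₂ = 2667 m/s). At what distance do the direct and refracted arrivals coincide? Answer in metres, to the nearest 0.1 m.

127.0 m

θ_c = arcsin(805/2667) = 17.57°, so cos θ_c = 0.9534 and tᵢ = 2h cos θ_c/V₁ = 0.1101 s.
At crossover x/V₁ = x/V₂ + tᵢ ⇒ x = tᵢ/(1/V₁ − 1/V₂) = 0.11014/(1.2422e-03 − 3.7495e-04) = 126.99 m.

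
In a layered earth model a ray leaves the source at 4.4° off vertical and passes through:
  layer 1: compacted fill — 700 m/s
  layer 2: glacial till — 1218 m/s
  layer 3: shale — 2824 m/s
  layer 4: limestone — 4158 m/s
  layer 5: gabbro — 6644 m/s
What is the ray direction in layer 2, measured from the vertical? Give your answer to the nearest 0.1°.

7.7°

Snell's law across each interface conserves sin θ / V, so sin θ_2 = V_2·sin θ₁/V₁.
sin θ_2 = 1218 × sin 4.4° / 700 = 0.1335.
θ_2 = arcsin 0.1335 = 7.67°.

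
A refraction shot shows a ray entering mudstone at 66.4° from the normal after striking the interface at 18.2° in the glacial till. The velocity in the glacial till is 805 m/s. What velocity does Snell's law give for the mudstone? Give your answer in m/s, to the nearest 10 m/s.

2360 m/s

sin 18.2° = 0.3123; sin 66.4° = 0.9164.
V₂ = V₁·(sin θ₂/sin θ₁) = 805·(0.9164/0.3123) = 2361.80 m/s.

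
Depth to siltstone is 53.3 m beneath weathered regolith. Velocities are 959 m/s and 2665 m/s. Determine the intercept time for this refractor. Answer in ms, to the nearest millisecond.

tᵢ = 2h·√(V₂²−V₁²)/(V₁V₂).
√(V₂²−V₁²) = √(2665²−959²) = 2486.5 m/s.
tᵢ = 2·53.3·2486.5/(959·2665) = 0.10371 s.

104 ms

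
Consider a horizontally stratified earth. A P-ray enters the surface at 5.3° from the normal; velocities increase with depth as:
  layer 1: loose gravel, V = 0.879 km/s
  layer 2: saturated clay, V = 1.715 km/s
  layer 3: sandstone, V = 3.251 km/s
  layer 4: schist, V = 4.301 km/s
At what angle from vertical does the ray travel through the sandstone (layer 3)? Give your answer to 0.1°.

20.0°

Ray parameter p = sin 5.3° / 0.879 = 1.0509e-01 s/km.
sin θ_3 = p·V_3 = 1.0509e-01 × 3.251 = 0.3416.
θ_3 = 19.98° from the vertical.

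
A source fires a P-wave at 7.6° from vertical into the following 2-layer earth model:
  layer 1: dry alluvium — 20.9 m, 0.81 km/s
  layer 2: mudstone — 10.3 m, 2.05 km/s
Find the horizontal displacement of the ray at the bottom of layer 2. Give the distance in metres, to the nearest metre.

6 m

Apply Snell's law at each interface; in layer i the horizontal offset is hᵢ·tan θᵢ.
Layer 1: θ = 7.60°; offset = 20.9·tan 7.60° = 2.789 m.
Layer 2: sin θ = 2.05·sin 7.6°/0.81 = 0.3347, θ = 19.56°; offset = 10.3·tan 19.56° = 3.659 m.
Σ offsets = 6.447 m.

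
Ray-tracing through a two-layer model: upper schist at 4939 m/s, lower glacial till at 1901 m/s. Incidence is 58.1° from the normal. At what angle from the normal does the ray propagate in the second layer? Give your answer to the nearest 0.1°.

19.1°

sin θ₁/V₁ = sin θ₂/V₂ ⇒ sin θ₂ = 1901·sin 58.1°/4939 = 1901·0.8490/4939 = 0.3268.
θ₂ = sin⁻¹(0.3268) = 19.07° (from vertical).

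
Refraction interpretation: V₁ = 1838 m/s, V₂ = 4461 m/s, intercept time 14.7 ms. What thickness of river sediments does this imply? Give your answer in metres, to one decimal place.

h = tᵢ·V₁·V₂ / (2·√(V₂²−V₁²)).
√(V₂²−V₁²) = √(4461² − 1838²) = 4064.8 m/s.
h = 0.0147 s × 1838 × 4461 / (2 × 4064.8) = 14.83 m.

14.8 m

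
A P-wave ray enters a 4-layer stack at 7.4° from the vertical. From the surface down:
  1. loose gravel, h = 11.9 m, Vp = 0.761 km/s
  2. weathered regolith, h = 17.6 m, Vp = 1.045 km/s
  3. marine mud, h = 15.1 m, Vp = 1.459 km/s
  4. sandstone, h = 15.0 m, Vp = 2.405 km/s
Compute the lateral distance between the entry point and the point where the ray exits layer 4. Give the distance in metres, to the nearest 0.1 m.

Apply Snell's law at each interface; in layer i the horizontal offset is hᵢ·tan θᵢ.
Layer 1: θ = 7.40°; offset = 11.9·tan 7.40° = 1.546 m.
Layer 2: sin θ = 1.045·sin 7.4°/0.761 = 0.1769, θ = 10.19°; offset = 17.6·tan 10.19° = 3.163 m.
Layer 3: sin θ = 1.459·sin 7.4°/0.761 = 0.2469, θ = 14.30°; offset = 15.1·tan 14.30° = 3.848 m.
Layer 4: sin θ = 2.405·sin 7.4°/0.761 = 0.4070, θ = 24.02°; offset = 15.0·tan 24.02° = 6.684 m.
Total horizontal offset = 15.240 m.

15.2 m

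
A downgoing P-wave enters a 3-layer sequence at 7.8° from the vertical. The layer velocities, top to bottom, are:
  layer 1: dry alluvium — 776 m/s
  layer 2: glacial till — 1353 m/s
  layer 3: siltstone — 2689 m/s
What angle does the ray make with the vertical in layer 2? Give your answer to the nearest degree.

Snell's law across each interface conserves sin θ / V, so sin θ_2 = V_2·sin θ₁/V₁.
sin θ_2 = 1353 × sin 7.8° / 776 = 0.2366.
θ_2 = arcsin 0.2366 = 13.69°.

14°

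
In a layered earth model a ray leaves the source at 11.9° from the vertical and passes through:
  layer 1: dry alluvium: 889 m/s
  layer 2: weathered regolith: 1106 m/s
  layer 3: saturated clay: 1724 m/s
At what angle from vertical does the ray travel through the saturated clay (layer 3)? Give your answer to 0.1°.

23.6°

Ray parameter p = sin 11.9° / 889 = 2.3195e-04 s/m.
sin θ_3 = p·V_3 = 2.3195e-04 × 1724 = 0.3999.
θ_3 = arcsin 0.3999 = 23.57°.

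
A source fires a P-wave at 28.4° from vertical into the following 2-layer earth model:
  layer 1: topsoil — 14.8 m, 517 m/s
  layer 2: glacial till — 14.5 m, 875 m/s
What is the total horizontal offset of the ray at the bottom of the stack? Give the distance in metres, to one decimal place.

27.7 m

Apply Snell's law at each interface; in layer i the horizontal offset is hᵢ·tan θᵢ.
Layer 1: θ = 28.40°; offset = 14.8·tan 28.40° = 8.002 m.
Layer 2: sin θ = 875·sin 28.4°/517 = 0.8050, θ = 53.61°; offset = 14.5·tan 53.61° = 19.673 m.
Summing the layer offsets gives 27.675 m.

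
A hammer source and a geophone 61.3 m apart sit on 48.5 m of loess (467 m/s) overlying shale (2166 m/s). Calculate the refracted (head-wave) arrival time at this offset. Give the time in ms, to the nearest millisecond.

231 ms

t = x/V₂ + 2h·√(V₂²−V₁²)/(V₁V₂).
√(V₂²−V₁²) = √(2166²−467²) = 2115.1 m/s; delay term = 2·48.5·2115.1/(467·2166) = 0.20282 s.
t = 61.3/2166 + 0.20282 = 0.23112 s.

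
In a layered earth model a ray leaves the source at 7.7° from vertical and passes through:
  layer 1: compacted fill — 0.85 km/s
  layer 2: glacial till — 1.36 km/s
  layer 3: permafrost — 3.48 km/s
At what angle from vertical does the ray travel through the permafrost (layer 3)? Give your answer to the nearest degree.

33°

Ray parameter p = sin 7.7° / 0.85 = 1.5763e-01 s/km.
sin θ_3 = p·V_3 = 1.5763e-01 × 3.48 = 0.5486.
θ_3 = 33.27° from the vertical.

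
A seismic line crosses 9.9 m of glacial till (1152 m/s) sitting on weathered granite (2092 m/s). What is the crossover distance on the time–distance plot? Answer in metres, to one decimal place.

36.8 m

θ_c = arcsin(1152/2092) = 33.41°, so cos θ_c = 0.8347 and tᵢ = 2h cos θ_c/V₁ = 0.0143 s.
At crossover x/V₁ = x/V₂ + tᵢ ⇒ x = tᵢ/(1/V₁ − 1/V₂) = 0.01435/(8.6806e-04 − 4.7801e-04) = 36.78 m.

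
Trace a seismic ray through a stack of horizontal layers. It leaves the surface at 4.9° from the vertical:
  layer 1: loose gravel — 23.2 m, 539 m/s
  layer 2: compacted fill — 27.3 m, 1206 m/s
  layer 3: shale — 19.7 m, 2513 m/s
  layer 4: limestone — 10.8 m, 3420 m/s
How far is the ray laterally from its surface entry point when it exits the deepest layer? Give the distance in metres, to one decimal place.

22.8 m

Ray parameter p = sin 4.9° / 539 m/s = 1.5847e-04 s/m.
Layer 1: θ = 4.90°; offset = 23.2·tan 4.90° = 1.989 m.
Layer 2: sin θ = p·1206 = 0.1911 → θ = 11.02°; offset = 27.3·tan 11.02° = 5.316 m.
Layer 3: sin θ = p·2513 = 0.3982 → θ = 23.47°; offset = 19.7·tan 23.47° = 8.553 m.
Layer 4: sin θ = p·3420 = 0.5420 → θ = 32.82°; offset = 10.8·tan 32.82° = 6.965 m.
Σ offsets = 22.822 m.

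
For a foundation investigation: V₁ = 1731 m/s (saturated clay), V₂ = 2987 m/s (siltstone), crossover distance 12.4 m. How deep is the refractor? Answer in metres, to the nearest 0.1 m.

3.2 m

h = (x_cross/2)·√((V₂−V₁)/(V₂+V₁)).
(V₂−V₁)/(V₂+V₁) = (2987−1731)/(2987+1731) = 0.2662; √ = 0.5160.
h = (12.4/2)·0.5160 = 3.20 m.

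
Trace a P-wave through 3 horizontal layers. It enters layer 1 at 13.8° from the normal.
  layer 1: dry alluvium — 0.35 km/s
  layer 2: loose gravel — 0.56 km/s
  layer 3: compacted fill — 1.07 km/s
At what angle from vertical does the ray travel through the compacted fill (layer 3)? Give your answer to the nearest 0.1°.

Ray parameter p = sin 13.8° / 0.35 = 6.8152e-01 s/km.
sin θ_3 = p·V_3 = 6.8152e-01 × 1.07 = 0.7292.
θ_3 = 46.82° from the vertical.

46.8°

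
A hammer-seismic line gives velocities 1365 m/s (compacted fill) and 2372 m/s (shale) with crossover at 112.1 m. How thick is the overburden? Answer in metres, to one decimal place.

h = (x_cross/2)·√((V₂−V₁)/(V₂+V₁)).
(V₂−V₁)/(V₂+V₁) = (2372−1365)/(2372+1365) = 0.2695; √ = 0.5191.
h = (112.1/2)·0.5191 = 29.10 m.

29.1 m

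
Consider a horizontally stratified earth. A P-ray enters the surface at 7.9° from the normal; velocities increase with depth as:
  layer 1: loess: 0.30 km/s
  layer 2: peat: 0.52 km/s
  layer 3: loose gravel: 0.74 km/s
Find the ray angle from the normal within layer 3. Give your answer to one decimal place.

19.8°

Ray parameter p = sin 7.9° / 0.30 = 4.5815e-01 s/km.
sin θ_3 = p·V_3 = 4.5815e-01 × 0.74 = 0.3390.
θ_3 = arcsin 0.3390 = 19.82°.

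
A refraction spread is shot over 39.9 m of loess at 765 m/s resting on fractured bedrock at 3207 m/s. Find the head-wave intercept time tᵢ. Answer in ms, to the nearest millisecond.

101 ms

θ_c = arcsin(V₁/V₂) = arcsin(765/3207) = 13.80°; cos θ_c = 0.9711.
tᵢ = 2h·cos θ_c / V₁ = 2·39.9·0.9711 / 765 = 0.10130 s.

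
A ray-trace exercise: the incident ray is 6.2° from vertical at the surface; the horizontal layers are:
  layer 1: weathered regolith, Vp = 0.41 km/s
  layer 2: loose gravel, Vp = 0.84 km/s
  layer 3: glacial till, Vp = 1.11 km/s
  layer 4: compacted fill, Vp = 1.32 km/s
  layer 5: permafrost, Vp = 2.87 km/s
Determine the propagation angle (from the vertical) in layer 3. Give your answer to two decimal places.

17.00°

Snell's law across each interface conserves sin θ / V, so sin θ_3 = V_3·sin θ₁/V₁.
sin θ_3 = 1.11 × sin 6.2° / 0.41 = 0.2924.
θ_3 = arcsin 0.2924 = 17.00°.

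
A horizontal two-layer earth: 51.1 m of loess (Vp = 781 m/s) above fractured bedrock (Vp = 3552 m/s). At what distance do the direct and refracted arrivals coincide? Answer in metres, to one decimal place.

127.8 m

θ_c = arcsin(781/3552) = 12.70°, so cos θ_c = 0.9755 and tᵢ = 2h cos θ_c/V₁ = 0.1277 s.
At crossover x/V₁ = x/V₂ + tᵢ ⇒ x = tᵢ/(1/V₁ − 1/V₂) = 0.12766/(1.2804e-03 − 2.8153e-04) = 127.80 m.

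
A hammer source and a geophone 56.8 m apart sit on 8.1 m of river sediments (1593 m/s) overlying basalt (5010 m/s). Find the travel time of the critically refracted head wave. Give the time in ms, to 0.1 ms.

t = x/V₂ + 2h·√(V₂²−V₁²)/(V₁V₂).
√(V₂²−V₁²) = √(5010²−1593²) = 4750.0 m/s; delay term = 2·8.1·4750.0/(1593·5010) = 0.00964 s.
t = 56.8/5010 + 0.00964 = 0.02098 s.

21.0 ms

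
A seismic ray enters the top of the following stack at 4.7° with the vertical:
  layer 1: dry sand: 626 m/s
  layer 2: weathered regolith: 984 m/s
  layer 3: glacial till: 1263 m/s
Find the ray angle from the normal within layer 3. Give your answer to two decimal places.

Ray parameter p = sin 4.7° / 626 = 1.3089e-04 s/m.
sin θ_3 = p·V_3 = 1.3089e-04 × 1263 = 0.1653.
θ_3 = arcsin 0.1653 = 9.52°.

9.52°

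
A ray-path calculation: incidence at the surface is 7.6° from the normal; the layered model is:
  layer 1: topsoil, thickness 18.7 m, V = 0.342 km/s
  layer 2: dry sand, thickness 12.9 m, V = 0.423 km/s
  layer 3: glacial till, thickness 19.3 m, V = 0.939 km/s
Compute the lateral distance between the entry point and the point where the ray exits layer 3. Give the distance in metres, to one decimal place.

12.2 m

Apply Snell's law at each interface; in layer i the horizontal offset is hᵢ·tan θᵢ.
Layer 1: θ = 7.60°; offset = 18.7·tan 7.60° = 2.495 m.
Layer 2: sin θ = 0.423·sin 7.6°/0.342 = 0.1636, θ = 9.41°; offset = 12.9·tan 9.41° = 2.139 m.
Layer 3: sin θ = 0.939·sin 7.6°/0.342 = 0.3631, θ = 21.29°; offset = 19.3·tan 21.29° = 7.522 m.
Total horizontal offset = 12.156 m.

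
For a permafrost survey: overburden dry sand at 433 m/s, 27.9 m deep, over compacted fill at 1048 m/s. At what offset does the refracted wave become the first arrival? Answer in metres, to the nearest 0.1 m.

θ_c = arcsin(433/1048) = 24.40°, so cos θ_c = 0.9107 and tᵢ = 2h cos θ_c/V₁ = 0.1174 s.
At crossover x/V₁ = x/V₂ + tᵢ ⇒ x = tᵢ/(1/V₁ − 1/V₂) = 0.11735/(2.3095e-03 − 9.5420e-04) = 86.59 m.

86.6 m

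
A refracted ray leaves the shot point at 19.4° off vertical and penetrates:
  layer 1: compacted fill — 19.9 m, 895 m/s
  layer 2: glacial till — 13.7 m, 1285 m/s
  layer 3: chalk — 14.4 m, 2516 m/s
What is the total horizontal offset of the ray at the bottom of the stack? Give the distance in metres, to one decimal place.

52.0 m

Apply Snell's law at each interface; in layer i the horizontal offset is hᵢ·tan θᵢ.
Layer 1: θ = 19.40°; offset = 19.9·tan 19.40° = 7.008 m.
Layer 2: sin θ = 1285·sin 19.4°/895 = 0.4769, θ = 28.48°; offset = 13.7·tan 28.48° = 7.433 m.
Layer 3: sin θ = 2516·sin 19.4°/895 = 0.9338, θ = 69.03°; offset = 14.4·tan 69.03° = 37.570 m.
Total horizontal offset = 52.012 m.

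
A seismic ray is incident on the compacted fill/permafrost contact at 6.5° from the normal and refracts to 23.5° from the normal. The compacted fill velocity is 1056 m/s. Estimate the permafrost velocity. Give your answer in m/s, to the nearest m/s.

3720 m/s

sin 6.5° = 0.1132; sin 23.5° = 0.3987.
V₂ = V₁·(sin θ₂/sin θ₁) = 1056·(0.3987/0.1132) = 3719.67 m/s.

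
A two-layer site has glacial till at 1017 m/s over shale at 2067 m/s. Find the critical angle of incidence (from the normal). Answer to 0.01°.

At critical incidence the refracted ray runs along the interface (θ₂ = 90°), so sin θ_c = V₁/V₂.
θ_c = arcsin(1017/2067) = arcsin 0.4920 = 29.47°.

29.47°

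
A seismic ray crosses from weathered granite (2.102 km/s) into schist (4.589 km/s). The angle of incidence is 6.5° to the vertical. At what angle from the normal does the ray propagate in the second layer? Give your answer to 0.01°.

sin θ₁/V₁ = sin θ₂/V₂ ⇒ sin θ₂ = 4.589·sin 6.5°/2.102 = 4.589·0.1132/2.102 = 0.2471.
θ₂ = arcsin 0.2471 = 14.31° from the normal.

14.31°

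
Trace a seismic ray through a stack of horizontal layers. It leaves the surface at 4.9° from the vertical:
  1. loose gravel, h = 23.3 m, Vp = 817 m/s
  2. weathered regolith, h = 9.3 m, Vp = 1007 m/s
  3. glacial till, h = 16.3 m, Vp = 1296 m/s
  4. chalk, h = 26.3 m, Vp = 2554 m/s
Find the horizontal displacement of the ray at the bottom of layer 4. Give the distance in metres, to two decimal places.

Apply Snell's law at each interface; in layer i the horizontal offset is hᵢ·tan θᵢ.
Layer 1: θ = 4.90°; offset = 23.3·tan 4.90° = 1.9975 m.
Layer 2: sin θ = 1007·sin 4.9°/817 = 0.1053, θ = 6.04°; offset = 9.3·tan 6.04° = 0.9846 m.
Layer 3: sin θ = 1296·sin 4.9°/817 = 0.1355, θ = 7.79°; offset = 16.3·tan 7.79° = 2.2291 m.
Layer 4: sin θ = 2554·sin 4.9°/817 = 0.2670, θ = 15.49°; offset = 26.3·tan 15.49° = 7.2872 m.
Total horizontal offset = 12.4984 m.

12.50 m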